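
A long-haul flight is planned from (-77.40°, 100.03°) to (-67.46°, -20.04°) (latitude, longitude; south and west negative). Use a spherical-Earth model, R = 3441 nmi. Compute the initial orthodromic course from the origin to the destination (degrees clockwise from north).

220.5°

θ = atan2( sin Δλ·cos φ₂ ,  cos φ₁ sin φ₂ − sin φ₁ cos φ₂ cos Δλ )
  = atan2(-0.3317, -0.3889) = 220.46°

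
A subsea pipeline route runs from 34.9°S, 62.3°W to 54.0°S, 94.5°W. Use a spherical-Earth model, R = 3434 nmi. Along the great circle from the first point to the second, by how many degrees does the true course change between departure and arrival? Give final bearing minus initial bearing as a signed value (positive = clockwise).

+23.2°

At departure: θ₁ = atan2(sin Δλ cos φ₂, cos φ₁ sin φ₂ − sin φ₁ cos φ₂ cos Δλ) = 219.58°
At arrival: θ₂ = atan2(sin Δλ cos φ₁, −cos φ₂ sin φ₁ + sin φ₂ cos φ₁ cos Δλ) = 242.74°
Δθ = θ₂ − θ₁ = +23.2°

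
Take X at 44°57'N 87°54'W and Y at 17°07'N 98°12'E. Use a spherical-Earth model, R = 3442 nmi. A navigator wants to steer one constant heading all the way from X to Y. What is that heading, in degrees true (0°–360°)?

259.2°

Meridional parts: M(φ₁)=+0.8801, M(φ₂)=+0.3033 → ΔM = -0.5769;  Δλ = -3.0351 rad
tan C = Δλ / ΔM = +5.2615 → C = 259.24°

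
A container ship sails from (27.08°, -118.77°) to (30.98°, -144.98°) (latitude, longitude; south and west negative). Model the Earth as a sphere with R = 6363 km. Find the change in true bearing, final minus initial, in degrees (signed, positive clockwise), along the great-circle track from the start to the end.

-12.9°

Initial bearing θ₁ = atan2(sin Δλ cos φ₂, cos φ₁ sin φ₂ − sin φ₁ cos φ₂ cos Δλ) = 285.94°
Final bearing θ₂ = (initial bearing from the destination back to the start) + 180° = 273.04°
Δθ = θ₂ − θ₁ = -12.9°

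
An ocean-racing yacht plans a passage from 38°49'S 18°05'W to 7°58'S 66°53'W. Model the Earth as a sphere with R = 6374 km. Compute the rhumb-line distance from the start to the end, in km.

Rhumb course C = atan2(Δλ, Δψ) with Δψ = ln[tan(π/4+φ₂/2)/tan(π/4+φ₁/2)] = +0.5967, Δλ = -0.8517 → C = 305.01°
d = R·|Δφ| / |cos C| = 6374·0.53843 / 0.57377 = 5981 km

5981 km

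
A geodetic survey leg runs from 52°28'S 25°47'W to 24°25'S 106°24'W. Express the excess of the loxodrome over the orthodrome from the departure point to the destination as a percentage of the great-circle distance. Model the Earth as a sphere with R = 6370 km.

3.8%

Great circle: σ = 1.1393 rad → d_gc = Rσ = 7257.2 km
Rhumb: Δφ = +0.4896, Δλ = -1.4070, Δψ = +0.6398, q = Δφ/Δψ = 0.7652 → d_rh = R√(Δφ²+q²Δλ²) = 7534.0 km
Excess = (7534.0 − 7257.2) / 7257.2 = 276.8 / 7257.2 = 3.81% ≈ 3.8%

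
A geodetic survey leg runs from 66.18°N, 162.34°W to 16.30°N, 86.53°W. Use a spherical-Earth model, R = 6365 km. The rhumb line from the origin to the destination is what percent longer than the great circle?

3.9%

Great circle: σ = 1.2113 rad → d_gc = Rσ = 7710.1 km
Rhumb: Δφ = -0.8706, Δλ = +1.3231, Δψ = -1.2679, q = Δφ/Δψ = 0.6866 → d_rh = R√(Δφ²+q²Δλ²) = 8008.9 km
Excess = (8008.9 − 7710.1) / 7710.1 = 298.8 / 7710.1 = 3.88% ≈ 3.9%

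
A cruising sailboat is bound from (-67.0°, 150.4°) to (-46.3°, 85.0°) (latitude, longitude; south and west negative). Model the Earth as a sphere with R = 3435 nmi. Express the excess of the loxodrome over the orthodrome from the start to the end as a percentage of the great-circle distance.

Great circle: σ = 0.6795 rad → d_gc = Rσ = 2334.2 nmi
Rhumb: Δφ = +0.3613, Δλ = -1.1414, Δψ = +0.6785, q = Δφ/Δψ = 0.5325 → d_rh = R√(Δφ²+q²Δλ²) = 2428.8 nmi
Excess = (2428.8 − 2334.2) / 2334.2 = 94.6 / 2334.2 = 4.053% ≈ 4.1%

4.1%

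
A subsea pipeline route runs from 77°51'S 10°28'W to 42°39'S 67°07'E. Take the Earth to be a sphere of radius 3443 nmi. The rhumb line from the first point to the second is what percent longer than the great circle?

Great circle: σ = 0.8015 rad → d_gc = Rσ = 2759.6 nmi
Rhumb: Δφ = +0.6144, Δλ = +1.3541, Δψ = +1.4158, q = Δφ/Δψ = 0.4339 → d_rh = R√(Δφ²+q²Δλ²) = 2926.9 nmi
Excess = (2926.9 − 2759.6) / 2759.6 = 167.3 / 2759.6 = 6.06% ≈ 6.1%

6.1%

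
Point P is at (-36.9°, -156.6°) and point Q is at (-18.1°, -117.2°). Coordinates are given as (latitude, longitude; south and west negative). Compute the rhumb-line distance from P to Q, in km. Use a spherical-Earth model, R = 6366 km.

4385 km

Rhumb course C = atan2(Δλ, Δψ) with Δψ = ln[tan(π/4+φ₂/2)/tan(π/4+φ₁/2)] = +0.3725, Δλ = +0.6877 → C = 61.56°
d = R·|Δφ| / |cos C| = 6366·0.32812 / 0.47631 = 4385 km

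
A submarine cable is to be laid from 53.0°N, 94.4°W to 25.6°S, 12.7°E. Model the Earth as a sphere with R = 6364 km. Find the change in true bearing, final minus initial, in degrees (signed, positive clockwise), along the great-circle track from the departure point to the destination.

+45.0°

At departure: θ₁ = atan2(sin Δλ cos φ₂, cos φ₁ sin φ₂ − sin φ₁ cos φ₂ cos Δλ) = 93.20°
At arrival: θ₂ = atan2(sin Δλ cos φ₁, −cos φ₂ sin φ₁ + sin φ₂ cos φ₁ cos Δλ) = 138.22°
Δθ = θ₂ − θ₁ = +45.0°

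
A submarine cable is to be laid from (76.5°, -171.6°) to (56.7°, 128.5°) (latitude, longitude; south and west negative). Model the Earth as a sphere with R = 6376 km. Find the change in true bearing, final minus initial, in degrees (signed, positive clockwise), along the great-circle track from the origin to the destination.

At departure: θ₁ = atan2(sin Δλ cos φ₂, cos φ₁ sin φ₂ − sin φ₁ cos φ₂ cos Δλ) = 261.31°
At arrival: θ₂ = atan2(sin Δλ cos φ₁, −cos φ₂ sin φ₁ + sin φ₂ cos φ₁ cos Δλ) = 204.85°
Δθ = θ₂ − θ₁ = -56.5°

-56.5°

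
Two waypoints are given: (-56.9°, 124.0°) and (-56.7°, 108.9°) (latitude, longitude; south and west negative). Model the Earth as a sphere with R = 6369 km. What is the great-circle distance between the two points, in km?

Haversine: a = sin²(Δφ/2)+cos φ₁ cos φ₂ sin²(Δλ/2) = 0.00518;  σ = 2·atan2(√a,√(1−a))
σ = 8.254° → d = Rσ = 6369·0.14406 = 917 km

917 km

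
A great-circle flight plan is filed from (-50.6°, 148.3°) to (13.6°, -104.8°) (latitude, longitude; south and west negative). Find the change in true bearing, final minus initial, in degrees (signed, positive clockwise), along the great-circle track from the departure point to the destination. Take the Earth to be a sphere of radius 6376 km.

At departure: θ₁ = atan2(sin Δλ cos φ₂, cos φ₁ sin φ₂ − sin φ₁ cos φ₂ cos Δλ) = 94.25°
At arrival: θ₂ = atan2(sin Δλ cos φ₁, −cos φ₂ sin φ₁ + sin φ₂ cos φ₁ cos Δλ) = 40.64°
Δθ = θ₂ − θ₁ = -53.6°

-53.6°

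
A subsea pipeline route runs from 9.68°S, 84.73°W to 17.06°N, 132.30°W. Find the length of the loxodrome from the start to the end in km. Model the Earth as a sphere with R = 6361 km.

Rhumb course C = atan2(Δλ, Δψ) with Δψ = ln[tan(π/4+φ₂/2)/tan(π/4+φ₁/2)] = +0.4720, Δλ = -0.8303 → C = 299.62°
d = R·|Δφ| / |cos C| = 6361·0.46670 / 0.49423 = 6007 km

6007 km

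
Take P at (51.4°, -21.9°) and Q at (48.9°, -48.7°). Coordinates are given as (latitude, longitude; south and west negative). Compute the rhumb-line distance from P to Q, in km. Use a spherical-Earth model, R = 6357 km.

Δψ = ln[tan(π/4+φ₂/2)/tan(π/4+φ₁/2)] = -0.0681;  Δφ = -0.0436 rad,  Δλ = -0.4677 rad
q = Δφ/Δψ = 0.6406
d = R·√(Δφ² + q²Δλ²) = 6357·0.30279 = 1925 km

1925 km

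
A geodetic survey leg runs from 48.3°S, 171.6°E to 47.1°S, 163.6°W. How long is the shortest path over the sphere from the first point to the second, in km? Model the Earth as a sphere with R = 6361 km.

cos σ = sin φ₁ sin φ₂ + cos φ₁ cos φ₂ cos Δλ
      = sin(-48.30°)sin(-47.10°) + cos(-48.30°)cos(-47.10°)cos(24.80°) = 0.9580
σ = 16.661° → d = Rσ = 6361·0.29079 = 1850 km

1850 km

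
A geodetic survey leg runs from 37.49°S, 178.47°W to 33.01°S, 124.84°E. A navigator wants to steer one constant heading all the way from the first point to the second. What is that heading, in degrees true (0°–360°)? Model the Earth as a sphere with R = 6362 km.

275.5°

Meridional parts: M(φ₁)=-0.7067, M(φ₂)=-0.6109 → ΔM = +0.0958;  Δλ = -0.9894 rad
tan C = Δλ / ΔM = -10.3285 → C = 275.53°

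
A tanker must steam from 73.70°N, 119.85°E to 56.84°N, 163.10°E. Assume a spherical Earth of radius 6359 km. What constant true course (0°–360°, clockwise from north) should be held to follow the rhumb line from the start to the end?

134.1°

Meridional parts: M(φ₁)=+1.9434, M(φ₂)=+1.2116 → ΔM = -0.7319;  Δλ = +0.7549 rad
tan C = Δλ / ΔM = -1.0314 → C = 134.11°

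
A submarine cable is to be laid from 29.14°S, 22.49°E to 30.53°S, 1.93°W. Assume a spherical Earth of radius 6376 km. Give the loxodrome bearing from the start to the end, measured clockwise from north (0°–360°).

Δψ = ln[tan(π/4+φ₂/2)/tan(π/4+φ₁/2)] = -0.0280
Δλ = -0.4262 rad (taken the short way round)
course = atan2(Δλ, Δψ) = 266.25°

266.2°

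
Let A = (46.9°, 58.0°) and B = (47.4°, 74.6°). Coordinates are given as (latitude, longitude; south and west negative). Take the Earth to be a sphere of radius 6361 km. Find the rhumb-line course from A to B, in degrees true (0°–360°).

Δψ = ln[tan(π/4+φ₂/2)/tan(π/4+φ₁/2)] = +0.0128
Δλ = +0.2897 rad (taken the short way round)
course = atan2(Δλ, Δψ) = 87.46°

87.5°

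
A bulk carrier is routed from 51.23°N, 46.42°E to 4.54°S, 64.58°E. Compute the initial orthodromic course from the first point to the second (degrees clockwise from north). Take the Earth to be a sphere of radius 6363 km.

N = sin Δλ·cos φ₂ = +0.3107;  D = cos φ₁ sin φ₂ − sin φ₁ cos φ₂ cos Δλ = -0.7881
initial course = atan2(N, D) = 158.48°

158.5°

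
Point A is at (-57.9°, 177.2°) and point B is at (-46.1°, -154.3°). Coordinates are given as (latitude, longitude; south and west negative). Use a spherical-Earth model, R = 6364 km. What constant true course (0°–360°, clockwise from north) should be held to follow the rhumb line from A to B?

Meridional parts: M(φ₁)=-1.2459, M(φ₂)=-0.9088 → ΔM = +0.3371;  Δλ = +0.4974 rad
tan C = Δλ / ΔM = +1.4757 → C = 55.88°

55.9°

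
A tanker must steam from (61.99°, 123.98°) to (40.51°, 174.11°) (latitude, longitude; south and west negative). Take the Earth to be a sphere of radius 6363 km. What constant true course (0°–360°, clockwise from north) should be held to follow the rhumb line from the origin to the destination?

125.1°

Δψ = ln[tan(π/4+φ₂/2)/tan(π/4+φ₁/2)] = -0.6140
Δλ = +0.8749 rad (taken the short way round)
course = atan2(Δλ, Δψ) = 125.06°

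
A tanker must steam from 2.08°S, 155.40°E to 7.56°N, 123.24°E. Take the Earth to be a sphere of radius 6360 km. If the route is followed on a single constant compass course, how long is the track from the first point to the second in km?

Δψ = ln[tan(π/4+φ₂/2)/tan(π/4+φ₁/2)] = +0.1686;  Δφ = +0.1682 rad,  Δλ = -0.5613 rad
q = Δφ/Δψ = 0.9977
d = R·√(Δφ² + q²Δλ²) = 6360·0.58472 = 3719 km

3719 km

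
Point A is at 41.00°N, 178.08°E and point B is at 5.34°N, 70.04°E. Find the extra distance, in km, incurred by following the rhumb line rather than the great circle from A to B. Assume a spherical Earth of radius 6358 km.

Great circle: cos σ = sin φ₁ sin φ₂ + cos φ₁ cos φ₂ cos Δλ,  σ = 1.7433 rad → d_gc = 11083.9 km
Rhumb line: Δψ = -0.6925, q = Δφ/Δψ = 0.8987, d_rh = R√(Δφ²+q²Δλ²) = 11478.3 km
Excess = 11478.3 − 11083.9 = 394.4 ≈ 394 km

394 km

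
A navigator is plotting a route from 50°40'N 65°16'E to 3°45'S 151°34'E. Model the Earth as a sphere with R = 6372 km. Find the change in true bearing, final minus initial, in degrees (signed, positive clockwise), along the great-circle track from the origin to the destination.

+45.5°

Initial bearing θ₁ = atan2(sin Δλ cos φ₂, cos φ₁ sin φ₂ − sin φ₁ cos φ₂ cos Δλ) = 95.24°
Final bearing θ₂ = (initial bearing from the destination back to the start) + 180° = 140.76°
Δθ = θ₂ − θ₁ = +45.5°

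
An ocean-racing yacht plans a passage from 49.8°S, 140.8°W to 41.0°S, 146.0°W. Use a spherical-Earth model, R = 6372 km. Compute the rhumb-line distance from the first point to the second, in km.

Δψ = ln[tan(π/4+φ₂/2)/tan(π/4+φ₁/2)] = +0.2194;  Δφ = +0.1536 rad,  Δλ = -0.0908 rad
q = Δφ/Δψ = 0.7000
d = R·√(Δφ² + q²Δλ²) = 6372·0.16621 = 1059 km

1059 km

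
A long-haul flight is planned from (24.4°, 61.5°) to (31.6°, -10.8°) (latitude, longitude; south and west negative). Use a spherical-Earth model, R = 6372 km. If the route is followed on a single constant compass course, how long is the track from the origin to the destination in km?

7137 km

Rhumb course C = atan2(Δλ, Δψ) with Δψ = ln[tan(π/4+φ₂/2)/tan(π/4+φ₁/2)] = +0.1425, Δλ = -1.2619 → C = 276.44°
d = R·|Δφ| / |cos C| = 6372·0.12566 / 0.11219 = 7137 km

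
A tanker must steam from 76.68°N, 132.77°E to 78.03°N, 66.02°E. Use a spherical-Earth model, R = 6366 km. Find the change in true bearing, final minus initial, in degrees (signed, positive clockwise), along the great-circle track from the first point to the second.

-65.5°

Initial bearing θ₁ = atan2(sin Δλ cos φ₂, cos φ₁ sin φ₂ − sin φ₁ cos φ₂ cos Δλ) = 307.40°
Final bearing θ₂ = (initial bearing from the destination back to the start) + 180° = 241.94°
Δθ = θ₂ − θ₁ = -65.5°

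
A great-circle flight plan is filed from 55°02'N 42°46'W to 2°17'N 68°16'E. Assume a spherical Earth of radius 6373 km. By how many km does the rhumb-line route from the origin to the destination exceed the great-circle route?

644 km

Great circle: cos σ = sin φ₁ sin φ₂ + cos φ₁ cos φ₂ cos Δλ,  σ = 1.7445 rad → d_gc = 11118.0 km
Rhumb line: Δψ = -1.1154, q = Δφ/Δψ = 0.8254, d_rh = R√(Δφ²+q²Δλ²) = 11762.0 km
Excess = 11762.0 − 11118.0 = 644.0 ≈ 644 km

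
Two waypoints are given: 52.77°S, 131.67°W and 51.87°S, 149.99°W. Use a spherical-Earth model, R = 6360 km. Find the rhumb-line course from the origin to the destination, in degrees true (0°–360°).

274.6°

Δψ = ln[tan(π/4+φ₂/2)/tan(π/4+φ₁/2)] = +0.0257
Δλ = -0.3197 rad (taken the short way round)
course = atan2(Δλ, Δψ) = 274.60°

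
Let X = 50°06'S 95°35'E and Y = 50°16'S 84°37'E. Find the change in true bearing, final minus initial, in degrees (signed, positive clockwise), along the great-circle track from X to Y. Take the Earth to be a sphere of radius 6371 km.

Initial bearing θ₁ = atan2(sin Δλ cos φ₂, cos φ₁ sin φ₂ − sin φ₁ cos φ₂ cos Δλ) = 264.43°
Final bearing θ₂ = (initial bearing from the destination back to the start) + 180° = 272.86°
Δθ = θ₂ − θ₁ = +8.4°

+8.4°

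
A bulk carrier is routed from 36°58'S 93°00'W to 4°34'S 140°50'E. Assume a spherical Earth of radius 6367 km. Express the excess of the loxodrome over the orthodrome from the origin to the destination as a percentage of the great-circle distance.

Great circle: σ = 2.0066 rad → d_gc = Rσ = 12776.0 km
Rhumb: Δφ = +0.5655, Δλ = -2.2020, Δψ = +0.6155, q = Δφ/Δψ = 0.9188 → d_rh = R√(Δφ²+q²Δλ²) = 13375.3 km
Excess = (13375.3 − 12776.0) / 12776.0 = 599.3 / 12776.0 = 4.69% ≈ 4.7%

4.7%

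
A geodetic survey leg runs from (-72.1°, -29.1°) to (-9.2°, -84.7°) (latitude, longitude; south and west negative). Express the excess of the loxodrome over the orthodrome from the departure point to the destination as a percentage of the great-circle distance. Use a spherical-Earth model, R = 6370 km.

2.0%

Great circle: σ = 1.2413 rad → d_gc = Rσ = 7907.2 km
Rhumb: Δφ = +1.0978, Δλ = -0.9704, Δψ = +1.6871, q = Δφ/Δψ = 0.6507 → d_rh = R√(Δφ²+q²Δλ²) = 8067.3 km
Excess = (8067.3 − 7907.2) / 7907.2 = 160.1 / 7907.2 = 2.02% ≈ 2.0%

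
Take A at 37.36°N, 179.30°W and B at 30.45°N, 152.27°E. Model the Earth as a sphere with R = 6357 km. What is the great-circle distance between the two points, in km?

Haversine: a = sin²(Δφ/2)+cos φ₁ cos φ₂ sin²(Δλ/2) = 0.04495;  σ = 2·atan2(√a,√(1−a))
σ = 24.481° → d = Rσ = 6357·0.42727 = 2716 km

2716 km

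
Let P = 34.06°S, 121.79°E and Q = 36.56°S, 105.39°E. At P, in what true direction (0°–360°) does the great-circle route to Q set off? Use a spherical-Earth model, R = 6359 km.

254.7°

N = sin Δλ·cos φ₂ = -0.2268;  D = cos φ₁ sin φ₂ − sin φ₁ cos φ₂ cos Δλ = -0.0619
initial course = atan2(N, D) = 254.73°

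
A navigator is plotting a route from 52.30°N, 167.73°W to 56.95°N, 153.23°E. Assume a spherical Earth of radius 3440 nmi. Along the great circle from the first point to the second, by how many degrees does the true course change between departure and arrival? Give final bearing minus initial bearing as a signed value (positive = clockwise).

At departure: θ₁ = atan2(sin Δλ cos φ₂, cos φ₁ sin φ₂ − sin φ₁ cos φ₂ cos Δλ) = 297.32°
At arrival: θ₂ = atan2(sin Δλ cos φ₁, −cos φ₂ sin φ₁ + sin φ₂ cos φ₁ cos Δλ) = 265.05°
Δθ = θ₂ − θ₁ = -32.3°

-32.3°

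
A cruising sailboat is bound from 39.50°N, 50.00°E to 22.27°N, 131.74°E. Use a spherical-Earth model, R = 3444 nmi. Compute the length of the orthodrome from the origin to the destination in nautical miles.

cos σ = sin φ₁ sin φ₂ + cos φ₁ cos φ₂ cos Δλ
      = sin(39.50°)sin(22.27°) + cos(39.50°)cos(22.27°)cos(81.74°) = 0.3436
σ = 69.901° → d = Rσ = 3444·1.22000 = 4202 nmi

4202 nmi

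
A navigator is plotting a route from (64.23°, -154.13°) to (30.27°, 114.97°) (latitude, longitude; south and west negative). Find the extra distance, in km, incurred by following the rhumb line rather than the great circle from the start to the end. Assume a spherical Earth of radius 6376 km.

Great circle: cos σ = sin φ₁ sin φ₂ + cos φ₁ cos φ₂ cos Δλ,  σ = 1.1062 rad → d_gc = 7053.2 km
Rhumb line: Δψ = -0.9203, q = Δφ/Δψ = 0.6440, d_rh = R√(Δφ²+q²Δλ²) = 7531.3 km
Excess = 7531.3 − 7053.2 = 478.1 ≈ 478 km

478 km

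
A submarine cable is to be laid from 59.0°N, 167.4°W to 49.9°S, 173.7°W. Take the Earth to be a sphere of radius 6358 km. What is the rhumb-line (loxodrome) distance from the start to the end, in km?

12098 km

Δψ = ln[tan(π/4+φ₂/2)/tan(π/4+φ₁/2)] = -2.2905;  Δφ = -1.9007 rad,  Δλ = -0.1100 rad
q = Δφ/Δψ = 0.8298
d = R·√(Δφ² + q²Δλ²) = 6358·1.90285 = 12098 km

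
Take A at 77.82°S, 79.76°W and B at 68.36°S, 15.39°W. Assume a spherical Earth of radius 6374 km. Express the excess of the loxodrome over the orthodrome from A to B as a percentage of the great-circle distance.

Great circle: σ = 0.3415 rad → d_gc = Rσ = 2176.8 km
Rhumb: Δφ = +0.1651, Δλ = +1.1235, Δψ = +0.5830, q = Δφ/Δψ = 0.2832 → d_rh = R√(Δφ²+q²Δλ²) = 2284.9 km
Excess = (2284.9 − 2176.8) / 2176.8 = 108.1 / 2176.8 = 4.97% ≈ 5.0%

5.0%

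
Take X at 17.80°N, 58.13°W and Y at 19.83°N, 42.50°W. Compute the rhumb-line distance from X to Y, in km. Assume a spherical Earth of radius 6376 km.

1662 km

Δψ = ln[tan(π/4+φ₂/2)/tan(π/4+φ₁/2)] = +0.0374;  Δφ = +0.0354 rad,  Δλ = +0.2728 rad
q = Δφ/Δψ = 0.9465
d = R·√(Δφ² + q²Δλ²) = 6376·0.26062 = 1662 km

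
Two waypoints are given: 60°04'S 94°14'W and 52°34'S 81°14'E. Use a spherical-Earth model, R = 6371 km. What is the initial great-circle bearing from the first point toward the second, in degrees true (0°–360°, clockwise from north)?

177.0°

N = sin Δλ·cos φ₂ = +0.0480;  D = cos φ₁ sin φ₂ − sin φ₁ cos φ₂ cos Δλ = -0.9213
initial course = atan2(N, D) = 177.02°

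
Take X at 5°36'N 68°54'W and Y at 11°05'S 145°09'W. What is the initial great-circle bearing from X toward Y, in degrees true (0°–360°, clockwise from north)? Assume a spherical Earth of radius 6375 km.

257.3°

N = sin Δλ·cos φ₂ = -0.9532;  D = cos φ₁ sin φ₂ − sin φ₁ cos φ₂ cos Δλ = -0.2141
initial course = atan2(N, D) = 257.34°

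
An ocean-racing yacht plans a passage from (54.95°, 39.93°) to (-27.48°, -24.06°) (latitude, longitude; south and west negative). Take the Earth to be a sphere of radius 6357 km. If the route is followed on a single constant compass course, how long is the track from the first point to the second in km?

11040 km

Rhumb course C = atan2(Δλ, Δψ) with Δψ = ln[tan(π/4+φ₂/2)/tan(π/4+φ₁/2)] = -1.6519, Δλ = -1.1168 → C = 214.06°
d = R·|Δφ| / |cos C| = 6357·1.43867 / 0.82842 = 11040 km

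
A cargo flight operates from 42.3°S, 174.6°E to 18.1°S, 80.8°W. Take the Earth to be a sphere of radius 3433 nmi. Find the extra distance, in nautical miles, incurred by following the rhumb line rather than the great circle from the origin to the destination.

Great circle: cos σ = sin φ₁ sin φ₂ + cos φ₁ cos φ₂ cos Δλ,  σ = 1.5389 rad → d_gc = 5283.1 nmi
Rhumb line: Δψ = +0.4949, q = Δφ/Δψ = 0.8534, d_rh = R√(Δφ²+q²Δλ²) = 5541.5 nmi
Excess = 5541.5 − 5283.1 = 258.4 ≈ 258 nmi

258 nmi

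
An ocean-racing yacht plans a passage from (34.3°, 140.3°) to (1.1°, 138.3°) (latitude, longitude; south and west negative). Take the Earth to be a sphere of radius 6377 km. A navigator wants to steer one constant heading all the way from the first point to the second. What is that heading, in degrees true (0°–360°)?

Meridional parts: M(φ₁)=+0.6380, M(φ₂)=+0.0192 → ΔM = -0.6188;  Δλ = -0.0349 rad
tan C = Δλ / ΔM = +0.0564 → C = 183.23°

183.2°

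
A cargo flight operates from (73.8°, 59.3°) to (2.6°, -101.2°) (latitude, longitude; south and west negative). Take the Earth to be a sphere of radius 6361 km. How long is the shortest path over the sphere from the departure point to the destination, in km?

11397 km

cos σ = sin φ₁ sin φ₂ + cos φ₁ cos φ₂ cos Δλ
      = sin(73.80°)sin(2.60°) + cos(73.80°)cos(2.60°)cos(-160.50°) = -0.2192
σ = 102.659° → d = Rσ = 6361·1.79175 = 11397 km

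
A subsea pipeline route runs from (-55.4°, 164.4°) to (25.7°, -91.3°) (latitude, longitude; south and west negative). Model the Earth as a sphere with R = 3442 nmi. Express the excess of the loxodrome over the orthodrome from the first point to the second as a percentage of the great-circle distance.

Great circle: σ = 2.0753 rad → d_gc = Rσ = 7143.1 nmi
Rhumb: Δφ = +1.4155, Δλ = +1.8204, Δψ = +1.6309, q = Δφ/Δψ = 0.8679 → d_rh = R√(Δφ²+q²Δλ²) = 7301.4 nmi
Excess = (7301.4 − 7143.1) / 7143.1 = 158.3 / 7143.1 = 2.22% ≈ 2.2%

2.2%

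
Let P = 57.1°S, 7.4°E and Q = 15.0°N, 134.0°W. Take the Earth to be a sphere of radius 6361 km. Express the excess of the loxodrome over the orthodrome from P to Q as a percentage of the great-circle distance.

8.5%

Great circle: σ = 2.2489 rad → d_gc = Rσ = 14305.5 km
Rhumb: Δφ = +1.2584, Δλ = -2.4679, Δψ = +1.4847, q = Δφ/Δψ = 0.8476 → d_rh = R√(Δφ²+q²Δλ²) = 15527.4 km
Excess = (15527.4 − 14305.5) / 14305.5 = 1221.9 / 14305.5 = 8.54% ≈ 8.5%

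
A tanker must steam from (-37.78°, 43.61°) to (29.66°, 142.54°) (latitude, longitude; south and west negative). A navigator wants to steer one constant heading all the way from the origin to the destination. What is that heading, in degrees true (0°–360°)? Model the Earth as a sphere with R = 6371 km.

54.0°

Δψ = ln[tan(π/4+φ₂/2)/tan(π/4+φ₁/2)] = +1.2556
Δλ = +1.7267 rad (taken the short way round)
course = atan2(Δλ, Δψ) = 53.98°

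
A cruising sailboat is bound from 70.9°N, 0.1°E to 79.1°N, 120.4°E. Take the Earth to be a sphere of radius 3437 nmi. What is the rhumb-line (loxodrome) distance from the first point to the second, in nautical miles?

1886 nmi

Rhumb course C = atan2(Δλ, Δψ) with Δψ = ln[tan(π/4+φ₂/2)/tan(π/4+φ₁/2)] = +0.5672, Δλ = +2.0996 → C = 74.88°
d = R·|Δφ| / |cos C| = 3437·0.14312 / 0.26080 = 1886 nmi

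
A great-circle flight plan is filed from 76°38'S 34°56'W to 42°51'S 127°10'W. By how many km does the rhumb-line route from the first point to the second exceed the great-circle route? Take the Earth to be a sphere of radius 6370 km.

481 km

Great circle: cos σ = sin φ₁ sin φ₂ + cos φ₁ cos φ₂ cos Δλ,  σ = 0.8565 rad → d_gc = 5456.2 km
Rhumb line: Δψ = +1.3148, q = Δφ/Δψ = 0.4485, d_rh = R√(Δφ²+q²Δλ²) = 5937.5 km
Excess = 5937.5 − 5456.2 = 481.3 ≈ 481 km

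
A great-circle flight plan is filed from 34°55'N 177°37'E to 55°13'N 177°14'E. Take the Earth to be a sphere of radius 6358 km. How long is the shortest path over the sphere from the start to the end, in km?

2253 km

cos σ = sin φ₁ sin φ₂ + cos φ₁ cos φ₂ cos Δλ
      = sin(34.92°)sin(55.22°) + cos(34.92°)cos(55.22°)cos(-0.38°) = 0.9379
σ = 20.302° → d = Rσ = 6358·0.35433 = 2253 km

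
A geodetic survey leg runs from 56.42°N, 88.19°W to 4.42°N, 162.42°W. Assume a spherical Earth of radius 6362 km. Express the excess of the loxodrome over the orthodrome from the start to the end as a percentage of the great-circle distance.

Great circle: σ = 1.3550 rad → d_gc = Rσ = 8620.8 km
Rhumb: Δφ = -0.9076, Δλ = -1.2956, Δψ = -1.1210, q = Δφ/Δψ = 0.8096 → d_rh = R√(Δφ²+q²Δλ²) = 8824.3 km
Excess = (8824.3 − 8620.8) / 8620.8 = 203.5 / 8620.8 = 2.36% ≈ 2.4%

2.4%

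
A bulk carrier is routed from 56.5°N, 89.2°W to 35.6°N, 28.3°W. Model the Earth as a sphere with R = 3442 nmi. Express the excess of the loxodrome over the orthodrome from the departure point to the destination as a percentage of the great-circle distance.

Great circle: σ = 0.7902 rad → d_gc = Rσ = 2720.0 nmi
Rhumb: Δφ = -0.3648, Δλ = +1.0629, Δψ = -0.5351, q = Δφ/Δψ = 0.6817 → d_rh = R√(Δφ²+q²Δλ²) = 2792.2 nmi
Excess = (2792.2 − 2720.0) / 2720.0 = 72.2 / 2720.0 = 2.654% ≈ 2.7%

2.7%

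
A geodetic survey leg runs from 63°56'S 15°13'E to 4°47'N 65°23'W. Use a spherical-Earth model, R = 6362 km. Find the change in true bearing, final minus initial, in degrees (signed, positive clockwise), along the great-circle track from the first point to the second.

At departure: θ₁ = atan2(sin Δλ cos φ₂, cos φ₁ sin φ₂ − sin φ₁ cos φ₂ cos Δλ) = 280.54°
At arrival: θ₂ = atan2(sin Δλ cos φ₁, −cos φ₂ sin φ₁ + sin φ₂ cos φ₁ cos Δλ) = 334.31°
Δθ = θ₂ − θ₁ = +53.8°

+53.8°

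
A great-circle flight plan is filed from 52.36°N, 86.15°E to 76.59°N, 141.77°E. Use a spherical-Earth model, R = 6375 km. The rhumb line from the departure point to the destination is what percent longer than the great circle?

3.3%

Great circle: σ = 0.5543 rad → d_gc = Rσ = 3533.9 km
Rhumb: Δφ = +0.4229, Δλ = +0.9708, Δψ = +1.0644, q = Δφ/Δψ = 0.3973 → d_rh = R√(Δφ²+q²Δλ²) = 3648.8 km
Excess = (3648.8 − 3533.9) / 3533.9 = 114.9 / 3533.9 = 3.251% ≈ 3.3%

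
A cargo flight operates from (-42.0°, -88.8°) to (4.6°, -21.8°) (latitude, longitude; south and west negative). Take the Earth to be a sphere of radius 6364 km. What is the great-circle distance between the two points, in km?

8482 km

cos σ = sin φ₁ sin φ₂ + cos φ₁ cos φ₂ cos Δλ
      = sin(-42.00°)sin(4.60°) + cos(-42.00°)cos(4.60°)cos(67.00°) = 0.2358
σ = 76.363° → d = Rσ = 6364·1.33278 = 8482 km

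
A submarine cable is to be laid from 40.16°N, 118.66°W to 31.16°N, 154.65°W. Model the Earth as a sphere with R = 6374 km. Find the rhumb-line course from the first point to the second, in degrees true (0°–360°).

252.9°

Δψ = ln[tan(π/4+φ₂/2)/tan(π/4+φ₁/2)] = -0.1937
Δλ = -0.6281 rad (taken the short way round)
course = atan2(Δλ, Δψ) = 252.86°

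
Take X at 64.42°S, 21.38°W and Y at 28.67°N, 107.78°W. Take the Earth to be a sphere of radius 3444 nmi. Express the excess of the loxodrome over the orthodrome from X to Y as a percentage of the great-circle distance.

2.0%

Great circle: σ = 1.9921 rad → d_gc = Rσ = 6860.8 nmi
Rhumb: Δφ = +1.6247, Δλ = -1.5080, Δψ = +2.0054, q = Δφ/Δψ = 0.8102 → d_rh = R√(Δφ²+q²Δλ²) = 7001.0 nmi
Excess = (7001.0 − 6860.8) / 6860.8 = 140.2 / 6860.8 = 2.04% ≈ 2.0%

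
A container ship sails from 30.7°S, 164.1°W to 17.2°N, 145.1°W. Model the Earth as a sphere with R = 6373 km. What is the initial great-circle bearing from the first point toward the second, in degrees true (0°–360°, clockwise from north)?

23.5°

θ = atan2( sin Δλ·cos φ₂ ,  cos φ₁ sin φ₂ − sin φ₁ cos φ₂ cos Δλ )
  = atan2(+0.3110, +0.7154) = 23.50°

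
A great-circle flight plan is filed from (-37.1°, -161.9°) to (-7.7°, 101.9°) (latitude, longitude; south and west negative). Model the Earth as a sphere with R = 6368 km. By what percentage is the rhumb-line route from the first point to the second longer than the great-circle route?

2.4%

Great circle: σ = 1.5753 rad → d_gc = Rσ = 10031.7 km
Rhumb: Δφ = +0.5131, Δλ = -1.6790, Δψ = +0.5634, q = Δφ/Δψ = 0.9108 → d_rh = R√(Δφ²+q²Δλ²) = 10271.8 km
Excess = (10271.8 − 10031.7) / 10031.7 = 240.1 / 10031.7 = 2.39% ≈ 2.4%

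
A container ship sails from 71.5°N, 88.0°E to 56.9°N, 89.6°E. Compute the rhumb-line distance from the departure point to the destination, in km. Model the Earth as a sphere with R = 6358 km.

Δψ = ln[tan(π/4+φ₂/2)/tan(π/4+φ₁/2)] = -0.6014;  Δφ = -0.2548 rad,  Δλ = +0.0279 rad
q = Δφ/Δψ = 0.4237
d = R·√(Δφ² + q²Δλ²) = 6358·0.25509 = 1622 km

1622 km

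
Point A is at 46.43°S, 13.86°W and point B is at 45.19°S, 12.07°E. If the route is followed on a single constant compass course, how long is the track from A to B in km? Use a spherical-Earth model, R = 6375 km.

2016 km

Rhumb course C = atan2(Δλ, Δψ) with Δψ = ln[tan(π/4+φ₂/2)/tan(π/4+φ₁/2)] = +0.0311, Δλ = +0.4526 → C = 86.08°
d = R·|Δφ| / |cos C| = 6375·0.02164 / 0.06845 = 2016 km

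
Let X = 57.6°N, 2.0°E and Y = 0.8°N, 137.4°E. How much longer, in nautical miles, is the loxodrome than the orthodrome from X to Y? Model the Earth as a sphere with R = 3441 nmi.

718 nmi

Great circle: cos σ = sin φ₁ sin φ₂ + cos φ₁ cos φ₂ cos Δλ,  σ = 1.9495 rad → d_gc = 6708.2 nmi
Rhumb line: Δψ = -1.2221, q = Δφ/Δψ = 0.8112, d_rh = R√(Δφ²+q²Δλ²) = 7426.2 nmi
Excess = 7426.2 − 6708.2 = 718.0 ≈ 718 nmi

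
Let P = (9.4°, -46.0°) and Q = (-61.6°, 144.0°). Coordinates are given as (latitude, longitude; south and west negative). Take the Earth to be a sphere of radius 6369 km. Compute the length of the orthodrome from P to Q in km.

cos σ = sin φ₁ sin φ₂ + cos φ₁ cos φ₂ cos Δλ
      = sin(9.40°)sin(-61.60°) + cos(9.40°)cos(-61.60°)cos(-170.00°) = -0.6058
σ = 127.285° → d = Rσ = 6369·2.22154 = 14149 km

14149 km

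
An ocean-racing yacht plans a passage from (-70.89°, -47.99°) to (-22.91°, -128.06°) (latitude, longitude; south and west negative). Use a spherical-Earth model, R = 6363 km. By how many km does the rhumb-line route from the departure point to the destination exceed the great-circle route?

371 km

Great circle: cos σ = sin φ₁ sin φ₂ + cos φ₁ cos φ₂ cos Δλ,  σ = 1.1375 rad → d_gc = 7238.1 km
Rhumb line: Δψ = +1.3709, q = Δφ/Δψ = 0.6109, d_rh = R√(Δφ²+q²Δλ²) = 7609.0 km
Excess = 7609.0 − 7238.1 = 370.9 ≈ 371 km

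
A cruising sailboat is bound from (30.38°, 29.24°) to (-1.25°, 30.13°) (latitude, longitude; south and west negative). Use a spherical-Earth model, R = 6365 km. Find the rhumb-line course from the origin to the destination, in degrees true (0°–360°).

178.5°

Meridional parts: M(φ₁)=+0.5570, M(φ₂)=-0.0218 → ΔM = -0.5788;  Δλ = +0.0155 rad
tan C = Δλ / ΔM = -0.0268 → C = 178.46°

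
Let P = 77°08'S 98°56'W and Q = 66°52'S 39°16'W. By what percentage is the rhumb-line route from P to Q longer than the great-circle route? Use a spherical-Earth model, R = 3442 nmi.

Great circle: σ = 0.3461 rad → d_gc = Rσ = 1191.4 nmi
Rhumb: Δφ = +0.1792, Δλ = +1.0414, Δψ = +0.5961, q = Δφ/Δψ = 0.3006 → d_rh = R√(Δφ²+q²Δλ²) = 1241.5 nmi
Excess = (1241.5 − 1191.4) / 1191.4 = 50.1 / 1191.4 = 4.21% ≈ 4.2%

4.2%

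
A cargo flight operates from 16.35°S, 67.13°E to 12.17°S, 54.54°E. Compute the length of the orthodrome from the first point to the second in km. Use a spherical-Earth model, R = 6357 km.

Haversine: a = sin²(Δφ/2)+cos φ₁ cos φ₂ sin²(Δλ/2) = 0.01261;  σ = 2·atan2(√a,√(1−a))
σ = 12.894° → d = Rσ = 6357·0.22504 = 1431 km

1431 km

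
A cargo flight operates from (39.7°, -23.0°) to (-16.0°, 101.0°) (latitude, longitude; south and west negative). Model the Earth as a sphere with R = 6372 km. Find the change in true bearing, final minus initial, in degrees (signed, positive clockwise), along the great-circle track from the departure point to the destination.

At departure: θ₁ = atan2(sin Δλ cos φ₂, cos φ₁ sin φ₂ − sin φ₁ cos φ₂ cos Δλ) = 80.65°
At arrival: θ₂ = atan2(sin Δλ cos φ₁, −cos φ₂ sin φ₁ + sin φ₂ cos φ₁ cos Δλ) = 127.84°
Δθ = θ₂ − θ₁ = +47.2°

+47.2°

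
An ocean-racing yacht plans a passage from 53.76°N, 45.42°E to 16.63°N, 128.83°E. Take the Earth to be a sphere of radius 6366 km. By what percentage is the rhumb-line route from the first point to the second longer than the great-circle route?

Great circle: σ = 1.2705 rad → d_gc = Rσ = 8087.8 km
Rhumb: Δφ = -0.6480, Δλ = +1.4558, Δψ = -0.8227, q = Δφ/Δψ = 0.7877 → d_rh = R√(Δφ²+q²Δλ²) = 8385.4 km
Excess = (8385.4 − 8087.8) / 8087.8 = 297.6 / 8087.8 = 3.68% ≈ 3.7%

3.7%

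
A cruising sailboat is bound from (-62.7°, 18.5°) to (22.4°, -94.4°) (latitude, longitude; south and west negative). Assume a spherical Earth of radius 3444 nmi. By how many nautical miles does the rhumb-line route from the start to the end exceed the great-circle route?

Great circle: cos σ = sin φ₁ sin φ₂ + cos φ₁ cos φ₂ cos Δλ,  σ = 2.0986 rad → d_gc = 7227.6 nmi
Rhumb line: Δψ = +1.8166, q = Δφ/Δψ = 0.8176, d_rh = R√(Δφ²+q²Δλ²) = 7546.7 nmi
Excess = 7546.7 − 7227.6 = 319.1 ≈ 319 nmi

319 nmi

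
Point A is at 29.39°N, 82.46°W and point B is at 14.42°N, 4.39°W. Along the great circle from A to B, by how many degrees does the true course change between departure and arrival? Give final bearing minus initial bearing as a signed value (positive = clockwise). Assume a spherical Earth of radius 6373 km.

+33.9°

Initial bearing θ₁ = atan2(sin Δλ cos φ₂, cos φ₁ sin φ₂ − sin φ₁ cos φ₂ cos Δλ) = 82.86°
Final bearing θ₂ = (initial bearing from the destination back to the start) + 180° = 116.79°
Δθ = θ₂ − θ₁ = +33.9°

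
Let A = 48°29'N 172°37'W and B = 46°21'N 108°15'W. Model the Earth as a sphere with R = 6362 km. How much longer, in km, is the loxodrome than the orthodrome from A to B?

145 km

Great circle: cos σ = sin φ₁ sin φ₂ + cos φ₁ cos φ₂ cos Δλ,  σ = 0.7382 rad → d_gc = 4696.1 km
Rhumb line: Δψ = -0.0550, q = Δφ/Δψ = 0.6765, d_rh = R√(Δφ²+q²Δλ²) = 4841.1 km
Excess = 4841.1 − 4696.1 = 145.0 ≈ 145 km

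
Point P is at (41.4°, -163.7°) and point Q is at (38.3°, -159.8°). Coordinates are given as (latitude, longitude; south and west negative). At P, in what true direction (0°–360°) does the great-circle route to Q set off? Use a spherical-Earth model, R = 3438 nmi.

134.7°

θ = atan2( sin Δλ·cos φ₂ ,  cos φ₁ sin φ₂ − sin φ₁ cos φ₂ cos Δλ )
  = atan2(+0.0534, -0.0529) = 134.73°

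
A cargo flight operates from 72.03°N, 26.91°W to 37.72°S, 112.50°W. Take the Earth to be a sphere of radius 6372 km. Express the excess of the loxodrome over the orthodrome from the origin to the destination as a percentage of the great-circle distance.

Great circle: σ = 2.1690 rad → d_gc = Rσ = 13821.1 km
Rhumb: Δφ = -1.9155, Δλ = -1.4938, Δψ = -2.5562, q = Δφ/Δψ = 0.7493 → d_rh = R√(Δφ²+q²Δλ²) = 14136.9 km
Excess = (14136.9 − 13821.1) / 13821.1 = 315.8 / 13821.1 = 2.28% ≈ 2.3%

2.3%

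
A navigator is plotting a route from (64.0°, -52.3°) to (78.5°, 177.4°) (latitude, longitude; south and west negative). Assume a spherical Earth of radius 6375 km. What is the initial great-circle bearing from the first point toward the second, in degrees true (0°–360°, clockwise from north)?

N = sin Δλ·cos φ₂ = -0.1521;  D = cos φ₁ sin φ₂ − sin φ₁ cos φ₂ cos Δλ = +0.5455
initial course = atan2(N, D) = 344.42°

344.4°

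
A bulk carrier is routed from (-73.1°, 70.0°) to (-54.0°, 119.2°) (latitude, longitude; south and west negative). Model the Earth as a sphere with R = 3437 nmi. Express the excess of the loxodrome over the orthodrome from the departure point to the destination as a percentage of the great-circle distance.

2.5%

Great circle: σ = 0.4827 rad → d_gc = Rσ = 1659.2 nmi
Rhumb: Δφ = +0.3334, Δλ = +0.8587, Δψ = +0.7826, q = Δφ/Δψ = 0.4260 → d_rh = R√(Δφ²+q²Δλ²) = 1700.9 nmi
Excess = (1700.9 − 1659.2) / 1659.2 = 41.7 / 1659.2 = 2.51% ≈ 2.5%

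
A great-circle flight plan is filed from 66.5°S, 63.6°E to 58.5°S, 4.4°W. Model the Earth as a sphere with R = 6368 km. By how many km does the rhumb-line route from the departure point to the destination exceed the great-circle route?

167 km

Great circle: cos σ = sin φ₁ sin φ₂ + cos φ₁ cos φ₂ cos Δλ,  σ = 0.5356 rad → d_gc = 3410.61 km
Rhumb line: Δψ = +0.3045, q = Δφ/Δψ = 0.4586, d_rh = R√(Δφ²+q²Δλ²) = 3578.09 km
Excess = 3578.09 − 3410.61 = 167.48 ≈ 167 km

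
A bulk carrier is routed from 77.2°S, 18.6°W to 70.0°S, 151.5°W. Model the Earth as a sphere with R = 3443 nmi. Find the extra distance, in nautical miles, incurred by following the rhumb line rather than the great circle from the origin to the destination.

Great circle: cos σ = sin φ₁ sin φ₂ + cos φ₁ cos φ₂ cos Δλ,  σ = 0.5261 rad → d_gc = 1811.4 nmi
Rhumb line: Δψ = +0.4523, q = Δφ/Δψ = 0.2778, d_rh = R√(Δφ²+q²Δλ²) = 2260.4 nmi
Excess = 2260.4 − 1811.4 = 449.0 ≈ 449 nmi

449 nmi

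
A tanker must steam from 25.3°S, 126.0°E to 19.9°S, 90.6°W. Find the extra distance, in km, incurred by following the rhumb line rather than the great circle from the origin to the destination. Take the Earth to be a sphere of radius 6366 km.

Great circle: cos σ = sin φ₁ sin φ₂ + cos φ₁ cos φ₂ cos Δλ,  σ = 2.1377 rad → d_gc = 13608.5 km
Rhumb line: Δψ = +0.1021, q = Δφ/Δψ = 0.9227, d_rh = R√(Δφ²+q²Δλ²) = 14714.3 km
Excess = 14714.3 − 13608.5 = 1105.8 ≈ 1106 km

1106 km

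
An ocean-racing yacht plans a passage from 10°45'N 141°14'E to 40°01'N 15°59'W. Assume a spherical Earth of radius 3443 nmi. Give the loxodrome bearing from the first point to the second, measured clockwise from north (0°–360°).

Meridional parts: M(φ₁)=+0.1887, M(φ₂)=+0.7633 → ΔM = +0.5746;  Δλ = -2.7439 rad
tan C = Δλ / ΔM = -4.7758 → C = 281.83°

281.8°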